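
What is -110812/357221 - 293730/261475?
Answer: -26780218406/18680872195 ≈ -1.4336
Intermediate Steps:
-110812/357221 - 293730/261475 = -110812*1/357221 - 293730*1/261475 = -110812/357221 - 58746/52295 = -26780218406/18680872195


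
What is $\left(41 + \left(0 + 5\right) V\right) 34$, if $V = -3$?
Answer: $884$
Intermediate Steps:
$\left(41 + \left(0 + 5\right) V\right) 34 = \left(41 + \left(0 + 5\right) \left(-3\right)\right) 34 = \left(41 + 5 \left(-3\right)\right) 34 = \left(41 - 15\right) 34 = 26 \cdot 34 = 884$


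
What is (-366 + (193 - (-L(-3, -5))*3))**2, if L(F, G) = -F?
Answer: 26896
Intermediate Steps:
(-366 + (193 - (-L(-3, -5))*3))**2 = (-366 + (193 - (-(-1)*(-3))*3))**2 = (-366 + (193 - (-1*3)*3))**2 = (-366 + (193 - (-3)*3))**2 = (-366 + (193 - 1*(-9)))**2 = (-366 + (193 + 9))**2 = (-366 + 202)**2 = (-164)**2 = 26896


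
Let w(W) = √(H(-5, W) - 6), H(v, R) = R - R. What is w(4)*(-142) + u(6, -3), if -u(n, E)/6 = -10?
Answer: 60 - 142*I*√6 ≈ 60.0 - 347.83*I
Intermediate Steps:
H(v, R) = 0
u(n, E) = 60 (u(n, E) = -6*(-10) = 60)
w(W) = I*√6 (w(W) = √(0 - 6) = √(-6) = I*√6)
w(4)*(-142) + u(6, -3) = (I*√6)*(-142) + 60 = -142*I*√6 + 60 = 60 - 142*I*√6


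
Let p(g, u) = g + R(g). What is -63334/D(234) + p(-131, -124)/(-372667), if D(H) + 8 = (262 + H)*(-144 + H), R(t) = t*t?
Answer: -12181287369/8316436772 ≈ -1.4647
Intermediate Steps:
R(t) = t²
D(H) = -8 + (-144 + H)*(262 + H) (D(H) = -8 + (262 + H)*(-144 + H) = -8 + (-144 + H)*(262 + H))
p(g, u) = g + g²
-63334/D(234) + p(-131, -124)/(-372667) = -63334/(-37736 + 234² + 118*234) - 131*(1 - 131)/(-372667) = -63334/(-37736 + 54756 + 27612) - 131*(-130)*(-1/372667) = -63334/44632 + 17030*(-1/372667) = -63334*1/44632 - 17030/372667 = -31667/22316 - 17030/372667 = -12181287369/8316436772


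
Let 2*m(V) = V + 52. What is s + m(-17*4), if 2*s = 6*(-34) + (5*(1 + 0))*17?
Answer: -135/2 ≈ -67.500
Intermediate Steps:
m(V) = 26 + V/2 (m(V) = (V + 52)/2 = (52 + V)/2 = 26 + V/2)
s = -119/2 (s = (6*(-34) + (5*(1 + 0))*17)/2 = (-204 + (5*1)*17)/2 = (-204 + 5*17)/2 = (-204 + 85)/2 = (½)*(-119) = -119/2 ≈ -59.500)
s + m(-17*4) = -119/2 + (26 + (-17*4)/2) = -119/2 + (26 + (½)*(-68)) = -119/2 + (26 - 34) = -119/2 - 8 = -135/2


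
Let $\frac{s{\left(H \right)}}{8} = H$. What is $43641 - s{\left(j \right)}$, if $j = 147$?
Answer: $42465$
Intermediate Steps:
$s{\left(H \right)} = 8 H$
$43641 - s{\left(j \right)} = 43641 - 8 \cdot 147 = 43641 - 1176 = 42465$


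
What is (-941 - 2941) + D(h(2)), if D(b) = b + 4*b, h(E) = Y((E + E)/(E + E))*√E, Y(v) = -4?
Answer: -3882 - 20*√2 ≈ -3910.3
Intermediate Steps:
h(E) = -4*√E
D(b) = 5*b
(-941 - 2941) + D(h(2)) = (-941 - 2941) + 5*(-4*√2) = -3882 - 20*√2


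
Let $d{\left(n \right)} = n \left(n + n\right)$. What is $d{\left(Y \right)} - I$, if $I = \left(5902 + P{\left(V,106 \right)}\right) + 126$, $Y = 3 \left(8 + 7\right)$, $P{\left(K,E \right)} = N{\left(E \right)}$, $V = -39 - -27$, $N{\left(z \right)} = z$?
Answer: $-2084$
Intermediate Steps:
$V = -12$ ($V = -39 + 27 = -12$)
$P{\left(K,E \right)} = E$
$Y = 45$ ($Y = 3 \cdot 15 = 45$)
$d{\left(n \right)} = 2 n^{2}$ ($d{\left(n \right)} = n 2 n = 2 n^{2}$)
$I = 6134$ ($I = \left(5902 + 106\right) + 126 = 6008 + 126 = 6134$)
$d{\left(Y \right)} - I = 2 \cdot 45^{2} - 6134 = 2 \cdot 2025 - 6134 = 4050 - 6134 = -2084$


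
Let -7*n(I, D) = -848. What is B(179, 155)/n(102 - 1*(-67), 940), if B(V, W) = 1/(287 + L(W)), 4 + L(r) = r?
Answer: 7/371424 ≈ 1.8846e-5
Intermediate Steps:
L(r) = -4 + r
n(I, D) = 848/7 (n(I, D) = -1/7*(-848) = 848/7)
B(V, W) = 1/(283 + W) (B(V, W) = 1/(287 + (-4 + W)) = 1/(283 + W))
B(179, 155)/n(102 - 1*(-67), 940) = 1/((283 + 155)*(848/7)) = (7/848)/438 = (1/438)*(7/848) = 7/371424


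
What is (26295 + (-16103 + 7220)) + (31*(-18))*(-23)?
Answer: 30246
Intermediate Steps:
(26295 + (-16103 + 7220)) + (31*(-18))*(-23) = (26295 - 8883) - 558*(-23) = 17412 + 12834 = 30246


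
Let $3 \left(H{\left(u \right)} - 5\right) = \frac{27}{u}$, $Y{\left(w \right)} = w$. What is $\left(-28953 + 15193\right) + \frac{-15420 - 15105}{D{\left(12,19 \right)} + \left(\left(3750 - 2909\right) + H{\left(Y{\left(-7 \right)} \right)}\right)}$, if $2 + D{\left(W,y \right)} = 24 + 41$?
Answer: $- \frac{29214905}{2118} \approx -13794.0$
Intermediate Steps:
$H{\left(u \right)} = 5 + \frac{9}{u}$ ($H{\left(u \right)} = 5 + \frac{27 \frac{1}{u}}{3} = 5 + \frac{9}{u}$)
$D{\left(W,y \right)} = 63$ ($D{\left(W,y \right)} = -2 + \left(24 + 41\right) = -2 + 65 = 63$)
$\left(-28953 + 15193\right) + \frac{-15420 - 15105}{D{\left(12,19 \right)} + \left(\left(3750 - 2909\right) + H{\left(Y{\left(-7 \right)} \right)}\right)} = \left(-28953 + 15193\right) + \frac{-15420 - 15105}{63 + \left(\left(3750 - 2909\right) + \left(5 + \frac{9}{-7}\right)\right)} = -13760 - \frac{30525}{63 + \left(841 + \left(5 + 9 \left(- \frac{1}{7}\right)\right)\right)} = -13760 - \frac{30525}{63 + \left(841 + \left(5 - \frac{9}{7}\right)\right)} = -13760 - \frac{30525}{63 + \left(841 + \frac{26}{7}\right)} = -13760 - \frac{30525}{63 + \frac{5913}{7}} = -13760 - \frac{30525}{\frac{6354}{7}} = -13760 - \frac{71225}{2118} = - \frac{29214905}{2118}$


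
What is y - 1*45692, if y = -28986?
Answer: -74678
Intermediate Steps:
y - 1*45692 = -28986 - 1*45692 = -28986 - 45692 = -74678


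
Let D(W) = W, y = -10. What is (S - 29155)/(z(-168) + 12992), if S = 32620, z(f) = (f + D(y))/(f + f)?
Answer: 116424/436549 ≈ 0.26669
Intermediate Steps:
z(f) = (-10 + f)/(2*f) (z(f) = (f - 10)/(f + f) = (-10 + f)/((2*f)) = (-10 + f)*(1/(2*f)) = (-10 + f)/(2*f))
(S - 29155)/(z(-168) + 12992) = (32620 - 29155)/((½)*(-10 - 168)/(-168) + 12992) = 3465/((½)*(-1/168)*(-178) + 12992) = 3465/(89/168 + 12992) = 3465/(2182745/168) = 3465*(168/2182745) = 116424/436549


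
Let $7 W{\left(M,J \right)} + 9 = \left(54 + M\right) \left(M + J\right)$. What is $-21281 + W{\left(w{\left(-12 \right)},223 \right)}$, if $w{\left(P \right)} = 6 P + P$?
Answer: $-21878$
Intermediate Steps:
$w{\left(P \right)} = 7 P$
$W{\left(M,J \right)} = - \frac{9}{7} + \frac{\left(54 + M\right) \left(J + M\right)}{7}$ ($W{\left(M,J \right)} = - \frac{9}{7} + \frac{\left(54 + M\right) \left(M + J\right)}{7} = - \frac{9}{7} + \frac{\left(54 + M\right) \left(J + M\right)}{7}$)
$-21281 + W{\left(w{\left(-12 \right)},223 \right)} = -21281 + \left(- \frac{9}{7} + \frac{\left(7 \left(-12\right)\right)^{2}}{7} + \frac{54}{7} \cdot 223 + \frac{54 \cdot 7 \left(-12\right)}{7} + \frac{1}{7} \cdot 223 \cdot 7 \left(-12\right)\right) = -21281 + \left(- \frac{9}{7} + \frac{\left(-84\right)^{2}}{7} + \frac{12042}{7} + \frac{54}{7} \left(-84\right) + \frac{1}{7} \cdot 223 \left(-84\right)\right) = -21281 - 597 = -21878$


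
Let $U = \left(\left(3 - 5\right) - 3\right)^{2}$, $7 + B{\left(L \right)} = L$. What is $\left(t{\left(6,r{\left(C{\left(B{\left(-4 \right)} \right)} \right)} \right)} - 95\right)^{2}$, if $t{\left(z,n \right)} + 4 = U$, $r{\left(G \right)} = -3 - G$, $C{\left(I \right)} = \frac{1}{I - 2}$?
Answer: $5476$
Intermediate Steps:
$B{\left(L \right)} = -7 + L$
$U = 25$ ($U = \left(-2 - 3\right)^{2} = \left(-5\right)^{2} = 25$)
$C{\left(I \right)} = \frac{1}{-2 + I}$
$t{\left(z,n \right)} = 21$ ($t{\left(z,n \right)} = -4 + 25 = 21$)
$\left(t{\left(6,r{\left(C{\left(B{\left(-4 \right)} \right)} \right)} \right)} - 95\right)^{2} = \left(21 - 95\right)^{2} = \left(-74\right)^{2} = 5476$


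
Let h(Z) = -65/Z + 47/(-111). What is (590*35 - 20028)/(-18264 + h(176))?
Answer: -12151392/356820991 ≈ -0.034055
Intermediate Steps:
h(Z) = -47/111 - 65/Z (h(Z) = -65/Z + 47*(-1/111) = -65/Z - 47/111 = -47/111 - 65/Z)
(590*35 - 20028)/(-18264 + h(176)) = (590*35 - 20028)/(-18264 + (-47/111 - 65/176)) = (20650 - 20028)/(-18264 + (-47/111 - 65*1/176)) = 622/(-18264 + (-47/111 - 65/176)) = 622/(-18264 - 15487/19536) = 622/(-356820991/19536) = 622*(-19536/356820991) = -12151392/356820991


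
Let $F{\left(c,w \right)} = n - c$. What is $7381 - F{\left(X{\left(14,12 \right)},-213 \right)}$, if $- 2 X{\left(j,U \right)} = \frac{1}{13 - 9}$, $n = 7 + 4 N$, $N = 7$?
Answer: $\frac{58767}{8} \approx 7345.9$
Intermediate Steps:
$n = 35$ ($n = 7 + 4 \cdot 7 = 7 + 28 = 35$)
$X{\left(j,U \right)} = - \frac{1}{8}$ ($X{\left(j,U \right)} = - \frac{1}{2 \left(13 - 9\right)} = - \frac{1}{2 \cdot 4} = \left(- \frac{1}{2}\right) \frac{1}{4} = - \frac{1}{8}$)
$F{\left(c,w \right)} = 35 - c$
$7381 - F{\left(X{\left(14,12 \right)},-213 \right)} = 7381 - \left(35 - - \frac{1}{8}\right) = 7381 - \left(35 + \frac{1}{8}\right) = 7381 - \frac{281}{8} = \frac{58767}{8}$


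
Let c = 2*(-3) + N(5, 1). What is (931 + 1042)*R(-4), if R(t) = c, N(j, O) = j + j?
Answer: 7892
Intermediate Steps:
N(j, O) = 2*j
c = 4 (c = 2*(-3) + 2*5 = -6 + 10 = 4)
R(t) = 4
(931 + 1042)*R(-4) = (931 + 1042)*4 = 1973*4 = 7892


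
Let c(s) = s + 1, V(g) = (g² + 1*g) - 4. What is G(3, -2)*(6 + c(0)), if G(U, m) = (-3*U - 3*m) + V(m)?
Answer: -35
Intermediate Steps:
V(g) = -4 + g + g² (V(g) = (g² + g) - 4 = (g + g²) - 4 = -4 + g + g²)
c(s) = 1 + s
G(U, m) = -4 + m² - 3*U - 2*m (G(U, m) = (-3*U - 3*m) + (-4 + m + m²) = -4 + m² - 3*U - 2*m)
G(3, -2)*(6 + c(0)) = (-4 + (-2)² - 3*3 - 2*(-2))*(6 + (1 + 0)) = (-4 + 4 - 9 + 4)*(6 + 1) = -5*7 = -35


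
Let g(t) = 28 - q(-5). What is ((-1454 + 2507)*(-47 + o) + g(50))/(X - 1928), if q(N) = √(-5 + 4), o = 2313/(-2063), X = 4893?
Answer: -104477758/6116795 - I/2965 ≈ -17.08 - 0.00033727*I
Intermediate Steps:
o = -2313/2063 (o = 2313*(-1/2063) = -2313/2063 ≈ -1.1212)
q(N) = I (q(N) = √(-1) = I)
g(t) = 28 - I
((-1454 + 2507)*(-47 + o) + g(50))/(X - 1928) = ((-1454 + 2507)*(-47 - 2313/2063) + (28 - I))/(4893 - 1928) = (1053*(-99274/2063) + (28 - I))/2965 = (-104535522/2063 + (28 - I))*(1/2965) = (-104477758/2063 - I)*(1/2965) = -104477758/6116795 - I/2965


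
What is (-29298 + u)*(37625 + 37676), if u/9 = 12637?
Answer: 6358039935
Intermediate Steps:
u = 113733 (u = 9*12637 = 113733)
(-29298 + u)*(37625 + 37676) = (-29298 + 113733)*(37625 + 37676) = 84435*75301 = 6358039935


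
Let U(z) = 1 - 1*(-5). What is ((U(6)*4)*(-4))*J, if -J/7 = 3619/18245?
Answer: 2431968/18245 ≈ 133.29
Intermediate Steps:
U(z) = 6 (U(z) = 1 + 5 = 6)
J = -25333/18245 ≈ -1.3885
((U(6)*4)*(-4))*J = ((6*4)*(-4))*(-25333/18245) = (24*(-4))*(-25333/18245) = -96*(-25333/18245) = 2431968/18245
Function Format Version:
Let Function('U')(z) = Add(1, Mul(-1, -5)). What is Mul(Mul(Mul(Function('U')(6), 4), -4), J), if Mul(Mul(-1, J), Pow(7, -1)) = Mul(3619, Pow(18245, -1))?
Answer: Rational(2431968, 18245) ≈ 133.29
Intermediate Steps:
Function('U')(z) = 6 (Function('U')(z) = Add(1, 5) = 6)
J = Rational(-25333, 18245) (J = Mul(-7, Mul(3619, Pow(18245, -1))) = Mul(-7, Mul(3619, Rational(1, 18245))) = Mul(-7, Rational(3619, 18245)) = Rational(-25333, 18245) ≈ -1.3885)
Mul(Mul(Mul(Function('U')(6), 4), -4), J) = Mul(Mul(Mul(6, 4), -4), Rational(-25333, 18245)) = Mul(Mul(24, -4), Rational(-25333, 18245)) = Mul(-96, Rational(-25333, 18245)) = Rational(2431968, 18245)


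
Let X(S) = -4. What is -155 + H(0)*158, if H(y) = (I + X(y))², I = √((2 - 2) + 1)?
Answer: 1267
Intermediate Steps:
I = 1 (I = √(0 + 1) = √1 = 1)
H(y) = 9 (H(y) = (1 - 4)² = (-3)² = 9)
-155 + H(0)*158 = -155 + 9*158 = -155 + 1422 = 1267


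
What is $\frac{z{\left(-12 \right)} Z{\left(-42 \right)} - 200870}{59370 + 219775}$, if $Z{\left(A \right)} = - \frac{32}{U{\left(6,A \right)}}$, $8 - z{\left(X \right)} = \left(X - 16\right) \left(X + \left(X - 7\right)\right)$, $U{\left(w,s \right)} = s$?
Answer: $- \frac{846406}{1172409} \approx -0.72194$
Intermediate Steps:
$z{\left(X \right)} = 8 - \left(-16 + X\right) \left(-7 + 2 X\right)$ ($z{\left(X \right)} = 8 - \left(X - 16\right) \left(X + \left(X - 7\right)\right) = 8 - \left(-16 + X\right) \left(X + \left(-7 + X\right)\right) = 8 - \left(-16 + X\right) \left(-7 + 2 X\right)$)
$Z{\left(A \right)} = - \frac{32}{A}$
$\frac{z{\left(-12 \right)} Z{\left(-42 \right)} - 200870}{59370 + 219775} = \frac{\left(-104 - 2 \left(-12\right)^{2} + 39 \left(-12\right)\right) \left(- \frac{32}{-42}\right) - 200870}{59370 + 219775} = \frac{\left(-104 - 288 - 468\right) \left(\left(-32\right) \left(- \frac{1}{42}\right)\right) - 200870}{279145} = \left(\left(-104 - 288 - 468\right) \frac{16}{21} - 200870\right) \frac{1}{279145} = \left(\left(-860\right) \frac{16}{21} - 200870\right) \frac{1}{279145} = \left(- \frac{13760}{21} - 200870\right) \frac{1}{279145} = \left(- \frac{4232030}{21}\right) \frac{1}{279145} = - \frac{846406}{1172409}$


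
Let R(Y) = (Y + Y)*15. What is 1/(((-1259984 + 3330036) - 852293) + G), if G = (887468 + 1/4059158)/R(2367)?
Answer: 57648161916/70202288481232633 ≈ 8.2117e-7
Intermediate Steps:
R(Y) = 30*Y (R(Y) = (2*Y)*15 = 30*Y)
G = 720474566389/57648161916 (G = (887468 + 1/4059158)/((30*2367)) = (887468 + 1/4059158)/71010 = (3602372831945/4059158)*(1/71010) = 720474566389/57648161916 ≈ 12.498)
1/(((-1259984 + 3330036) - 852293) + G) = 1/(((-1259984 + 3330036) - 852293) + 720474566389/57648161916) = 1/((2070052 - 852293) + 720474566389/57648161916) = 1/(1217759 + 720474566389/57648161916) = 1/(70202288481232633/57648161916) = 57648161916/70202288481232633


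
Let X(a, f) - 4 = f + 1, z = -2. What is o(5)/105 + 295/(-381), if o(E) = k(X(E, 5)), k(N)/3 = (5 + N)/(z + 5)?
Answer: -1684/2667 ≈ -0.63142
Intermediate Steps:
X(a, f) = 5 + f (X(a, f) = 4 + (f + 1) = 4 + (1 + f) = 5 + f)
k(N) = 5 + N (k(N) = 3*((5 + N)/(-2 + 5)) = 3*((5 + N)/3) = 3*((5 + N)*(1/3)) = 3*(5/3 + N/3) = 5 + N)
o(E) = 15 (o(E) = 5 + (5 + 5) = 5 + 10 = 15)
o(5)/105 + 295/(-381) = 15/105 + 295/(-381) = 15*(1/105) + 295*(-1/381) = 1/7 - 295/381 = -1684/2667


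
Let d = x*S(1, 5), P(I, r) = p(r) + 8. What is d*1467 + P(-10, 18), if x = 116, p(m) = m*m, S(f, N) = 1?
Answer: 170504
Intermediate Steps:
p(m) = m²
P(I, r) = 8 + r² (P(I, r) = r² + 8 = 8 + r²)
d = 116 (d = 116*1 = 116)
d*1467 + P(-10, 18) = 116*1467 + (8 + 18²) = 170172 + (8 + 324) = 170172 + 332 = 170504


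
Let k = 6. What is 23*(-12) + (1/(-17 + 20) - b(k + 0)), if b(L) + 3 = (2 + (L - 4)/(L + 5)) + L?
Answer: -9268/33 ≈ -280.85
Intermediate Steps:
b(L) = -1 + L + (-4 + L)/(5 + L) (b(L) = -3 + ((2 + (L - 4)/(L + 5)) + L) = -3 + ((2 + (-4 + L)/(5 + L)) + L) = -3 + (2 + L + (-4 + L)/(5 + L)) = -1 + L + (-4 + L)/(5 + L))
23*(-12) + (1/(-17 + 20) - b(k + 0)) = 23*(-12) + (1/(-17 + 20) - (-9 + (6 + 0)**2 + 5*(6 + 0))/(5 + (6 + 0))) = -276 + (1/3 - (-9 + 6**2 + 5*6)/(5 + 6)) = -276 + (1/3 - (-9 + 36 + 30)/11) = -276 + (1/3 - 57/11) = -276 - 160/33 = -9268/33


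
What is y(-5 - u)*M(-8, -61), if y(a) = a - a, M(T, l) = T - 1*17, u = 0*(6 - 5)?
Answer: 0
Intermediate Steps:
u = 0 (u = 0*1 = 0)
M(T, l) = -17 + T (M(T, l) = T - 17 = -17 + T)
y(a) = 0
y(-5 - u)*M(-8, -61) = 0*(-17 - 8) = 0*(-25) = 0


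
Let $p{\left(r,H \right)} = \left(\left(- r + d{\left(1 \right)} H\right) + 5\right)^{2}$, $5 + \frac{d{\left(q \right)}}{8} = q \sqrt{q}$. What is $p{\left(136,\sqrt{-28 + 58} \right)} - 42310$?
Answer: $5571 + 8384 \sqrt{30} \approx 51492.0$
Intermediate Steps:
$d{\left(q \right)} = -40 + 8 q^{\frac{3}{2}}$ ($d{\left(q \right)} = -40 + 8 q \sqrt{q} = -40 + 8 q^{\frac{3}{2}}$)
$p{\left(r,H \right)} = \left(5 - r - 32 H\right)^{2}$ ($p{\left(r,H \right)} = \left(\left(- r + \left(-40 + 8 \cdot 1^{\frac{3}{2}}\right) H\right) + 5\right)^{2} = \left(\left(- r + \left(-40 + 8 \cdot 1\right) H\right) + 5\right)^{2} = \left(\left(- r + \left(-40 + 8\right) H\right) + 5\right)^{2} = \left(\left(- r - 32 H\right) + 5\right)^{2} = \left(5 - r - 32 H\right)^{2}$)
$p{\left(136,\sqrt{-28 + 58} \right)} - 42310 = \left(-5 + 136 + 32 \sqrt{-28 + 58}\right)^{2} - 42310 = \left(-5 + 136 + 32 \sqrt{30}\right)^{2} - 42310 = \left(131 + 32 \sqrt{30}\right)^{2} - 42310 = -42310 + \left(131 + 32 \sqrt{30}\right)^{2}$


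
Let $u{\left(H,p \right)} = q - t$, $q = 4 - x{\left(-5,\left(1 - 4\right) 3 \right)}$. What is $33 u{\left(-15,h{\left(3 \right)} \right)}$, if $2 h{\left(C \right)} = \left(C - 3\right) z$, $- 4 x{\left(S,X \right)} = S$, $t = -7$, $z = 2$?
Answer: $\frac{1287}{4} \approx 321.75$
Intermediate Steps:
$x{\left(S,X \right)} = - \frac{S}{4}$
$q = \frac{11}{4}$ ($q = 4 - \left(- \frac{1}{4}\right) \left(-5\right) = 4 - \frac{5}{4} = \frac{11}{4} \approx 2.75$)
$h{\left(C \right)} = -3 + C$ ($h{\left(C \right)} = \frac{\left(C - 3\right) 2}{2} = \frac{\left(-3 + C\right) 2}{2} = \frac{-6 + 2 C}{2} = -3 + C$)
$u{\left(H,p \right)} = \frac{39}{4}$ ($u{\left(H,p \right)} = \frac{11}{4} - -7 = \frac{11}{4} + 7 = \frac{39}{4}$)
$33 u{\left(-15,h{\left(3 \right)} \right)} = 33 \cdot \frac{39}{4} = \frac{1287}{4}$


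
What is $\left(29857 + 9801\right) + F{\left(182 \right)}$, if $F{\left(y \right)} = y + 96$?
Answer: $39936$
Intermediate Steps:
$F{\left(y \right)} = 96 + y$
$\left(29857 + 9801\right) + F{\left(182 \right)} = \left(29857 + 9801\right) + \left(96 + 182\right) = 39658 + 278 = 39936$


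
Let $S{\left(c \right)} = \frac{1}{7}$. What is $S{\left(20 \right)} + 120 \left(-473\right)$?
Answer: $- \frac{397319}{7} \approx -56760.0$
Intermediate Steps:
$S{\left(c \right)} = \frac{1}{7}$
$S{\left(20 \right)} + 120 \left(-473\right) = \frac{1}{7} + 120 \left(-473\right) = \frac{1}{7} - 56760 = - \frac{397319}{7}$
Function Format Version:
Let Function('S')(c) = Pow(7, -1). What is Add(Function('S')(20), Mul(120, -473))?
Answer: Rational(-397319, 7) ≈ -56760.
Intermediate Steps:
Function('S')(c) = Rational(1, 7)
Add(Function('S')(20), Mul(120, -473)) = Add(Rational(1, 7), Mul(120, -473)) = Add(Rational(1, 7), -56760) = Rational(-397319, 7)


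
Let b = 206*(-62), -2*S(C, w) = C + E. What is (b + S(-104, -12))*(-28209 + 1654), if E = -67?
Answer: 673780015/2 ≈ 3.3689e+8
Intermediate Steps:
S(C, w) = 67/2 - C/2 (S(C, w) = -(C - 67)/2 = -(-67 + C)/2 = 67/2 - C/2)
b = -12772
(b + S(-104, -12))*(-28209 + 1654) = (-12772 + (67/2 - ½*(-104)))*(-28209 + 1654) = (-12772 + (67/2 + 52))*(-26555) = (-12772 + 171/2)*(-26555) = -25373/2*(-26555) = 673780015/2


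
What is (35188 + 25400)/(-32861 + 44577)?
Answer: 15147/2929 ≈ 5.1714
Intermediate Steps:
(35188 + 25400)/(-32861 + 44577) = 60588/11716 = 60588*(1/11716) = 15147/2929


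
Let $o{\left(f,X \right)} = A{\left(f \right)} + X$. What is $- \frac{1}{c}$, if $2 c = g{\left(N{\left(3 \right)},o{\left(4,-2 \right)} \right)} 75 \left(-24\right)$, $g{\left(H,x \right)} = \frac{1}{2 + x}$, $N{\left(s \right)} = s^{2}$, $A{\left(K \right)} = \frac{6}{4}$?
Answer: $\frac{1}{600} \approx 0.0016667$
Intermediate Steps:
$A{\left(K \right)} = \frac{3}{2}$ ($A{\left(K \right)} = 6 \cdot \frac{1}{4} = \frac{3}{2}$)
$o{\left(f,X \right)} = \frac{3}{2} + X$
$c = -600$ ($c = \frac{\frac{1}{2 + \left(\frac{3}{2} - 2\right)} 75 \left(-24\right)}{2} = \frac{\frac{1}{2 - \frac{1}{2}} \cdot 75 \left(-24\right)}{2} = \frac{\frac{1}{\frac{3}{2}} \cdot 75 \left(-24\right)}{2} = \frac{\frac{2}{3} \cdot 75 \left(-24\right)}{2} = \frac{50 \left(-24\right)}{2} = \frac{1}{2} \left(-1200\right) = -600$)
$- \frac{1}{c} = - \frac{1}{-600} = \left(-1\right) \left(- \frac{1}{600}\right) = \frac{1}{600}$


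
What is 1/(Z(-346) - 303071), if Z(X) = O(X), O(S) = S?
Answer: -1/303417 ≈ -3.2958e-6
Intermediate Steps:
Z(X) = X
1/(Z(-346) - 303071) = 1/(-346 - 303071) = 1/(-303417) = -1/303417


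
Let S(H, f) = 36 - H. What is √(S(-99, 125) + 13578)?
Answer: √13713 ≈ 117.10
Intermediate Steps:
√(S(-99, 125) + 13578) = √((36 - 1*(-99)) + 13578) = √((36 + 99) + 13578) = √(135 + 13578) = √13713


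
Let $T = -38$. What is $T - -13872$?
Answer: $13834$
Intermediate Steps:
$T - -13872 = -38 - -13872 = -38 + 13872 = 13834$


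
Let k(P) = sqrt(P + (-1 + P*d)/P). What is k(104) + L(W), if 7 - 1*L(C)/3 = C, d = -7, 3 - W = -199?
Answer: -585 + sqrt(262262)/52 ≈ -575.15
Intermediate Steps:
W = 202 (W = 3 - 1*(-199) = 3 + 199 = 202)
L(C) = 21 - 3*C
k(P) = sqrt(P + (-1 - 7*P)/P) (k(P) = sqrt(P + (-1 + P*(-7))/P) = sqrt(P + (-1 - 7*P)/P))
k(104) + L(W) = sqrt(-7 + 104 - 1/104) + (21 - 3*202) = sqrt(-7 + 104 - 1*1/104) + (21 - 606) = sqrt(-7 + 104 - 1/104) - 585 = sqrt(10087/104) - 585 = sqrt(262262)/52 - 585 = -585 + sqrt(262262)/52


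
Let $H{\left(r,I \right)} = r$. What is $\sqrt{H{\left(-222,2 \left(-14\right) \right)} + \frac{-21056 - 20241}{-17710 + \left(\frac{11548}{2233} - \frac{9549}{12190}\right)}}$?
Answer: $\frac{76 i \sqrt{8833758194363220903993}}{481951534497} \approx 14.821 i$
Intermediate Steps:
$\sqrt{H{\left(-222,2 \left(-14\right) \right)} + \frac{-21056 - 20241}{-17710 + \left(\frac{11548}{2233} - \frac{9549}{12190}\right)}} = \sqrt{-222 + \frac{-21056 - 20241}{-17710 + \left(\frac{11548}{2233} - \frac{9549}{12190}\right)}} = \sqrt{-222 - \frac{41297}{-17710 + \left(11548 \cdot \frac{1}{2233} - \frac{9549}{12190}\right)}} = \sqrt{-222 - \frac{41297}{-17710 + \left(\frac{11548}{2233} - \frac{9549}{12190}\right)}} = \sqrt{-222 - \frac{41297}{-17710 + \frac{119447203}{27220270}}} = \sqrt{-222 - \frac{41297}{- \frac{481951534497}{27220270}}} = \sqrt{-222 - - \frac{1124115490190}{481951534497}} = \sqrt{-222 + \frac{1124115490190}{481951534497}} = \sqrt{- \frac{105869125168144}{481951534497}} = \frac{76 i \sqrt{8833758194363220903993}}{481951534497}$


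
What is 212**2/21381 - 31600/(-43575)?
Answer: 35120992/12422361 ≈ 2.8272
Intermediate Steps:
212**2/21381 - 31600/(-43575) = 44944*(1/21381) - 31600*(-1/43575) = 44944/21381 + 1264/1743 = 35120992/12422361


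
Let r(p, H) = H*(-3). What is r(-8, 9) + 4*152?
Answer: 581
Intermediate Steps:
r(p, H) = -3*H
r(-8, 9) + 4*152 = -3*9 + 4*152 = -27 + 608 = 581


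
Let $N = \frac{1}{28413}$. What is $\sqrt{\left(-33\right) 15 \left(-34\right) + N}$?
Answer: $\frac{\sqrt{1509648327187}}{9471} \approx 129.73$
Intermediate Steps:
$N = \frac{1}{28413} \approx 3.5195 \cdot 10^{-5}$
$\sqrt{\left(-33\right) 15 \left(-34\right) + N} = \sqrt{\left(-33\right) 15 \left(-34\right) + \frac{1}{28413}} = \sqrt{\left(-495\right) \left(-34\right) + \frac{1}{28413}} = \sqrt{16830 + \frac{1}{28413}} = \sqrt{\frac{478190791}{28413}} = \frac{\sqrt{1509648327187}}{9471}$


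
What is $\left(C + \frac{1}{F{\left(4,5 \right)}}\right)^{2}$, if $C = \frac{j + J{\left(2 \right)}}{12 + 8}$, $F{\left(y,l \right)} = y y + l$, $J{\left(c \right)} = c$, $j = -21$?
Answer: $\frac{143641}{176400} \approx 0.81429$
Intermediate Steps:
$F{\left(y,l \right)} = l + y^{2}$ ($F{\left(y,l \right)} = y^{2} + l = l + y^{2}$)
$C = - \frac{19}{20}$ ($C = \frac{-21 + 2}{12 + 8} = - \frac{19}{20} \approx -0.95$)
$\left(C + \frac{1}{F{\left(4,5 \right)}}\right)^{2} = \left(- \frac{19}{20} + \frac{1}{5 + 4^{2}}\right)^{2} = \left(- \frac{19}{20} + \frac{1}{5 + 16}\right)^{2} = \left(- \frac{19}{20} + \frac{1}{21}\right)^{2} = \left(- \frac{379}{420}\right)^{2} = \frac{143641}{176400}$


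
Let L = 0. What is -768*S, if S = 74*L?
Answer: 0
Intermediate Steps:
S = 0 (S = 74*0 = 0)
-768*S = -768*0 = 0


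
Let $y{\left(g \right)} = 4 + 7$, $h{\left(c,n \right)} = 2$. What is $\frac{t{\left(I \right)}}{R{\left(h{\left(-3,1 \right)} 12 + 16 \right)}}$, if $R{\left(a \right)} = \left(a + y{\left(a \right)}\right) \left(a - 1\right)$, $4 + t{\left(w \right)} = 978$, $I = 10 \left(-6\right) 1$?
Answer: $\frac{974}{1989} \approx 0.48969$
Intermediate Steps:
$I = -60$ ($I = \left(-60\right) 1 = -60$)
$y{\left(g \right)} = 11$
$t{\left(w \right)} = 974$ ($t{\left(w \right)} = -4 + 978 = 974$)
$R{\left(a \right)} = \left(-1 + a\right) \left(11 + a\right)$ ($R{\left(a \right)} = \left(a + 11\right) \left(a - 1\right) = \left(11 + a\right) \left(-1 + a\right) = \left(-1 + a\right) \left(11 + a\right)$)
$\frac{t{\left(I \right)}}{R{\left(h{\left(-3,1 \right)} 12 + 16 \right)}} = \frac{974}{-11 + \left(2 \cdot 12 + 16\right)^{2} + 10 \left(2 \cdot 12 + 16\right)} = \frac{974}{-11 + \left(24 + 16\right)^{2} + 10 \left(24 + 16\right)} = \frac{974}{-11 + 40^{2} + 10 \cdot 40} = \frac{974}{-11 + 1600 + 400} = \frac{974}{1989}$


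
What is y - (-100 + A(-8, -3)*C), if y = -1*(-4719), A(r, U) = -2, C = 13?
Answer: 4845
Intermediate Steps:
y = 4719
y - (-100 + A(-8, -3)*C) = 4719 - (-100 - 2*13) = 4719 - (-100 - 26) = 4719 - 1*(-126) = 4719 + 126 = 4845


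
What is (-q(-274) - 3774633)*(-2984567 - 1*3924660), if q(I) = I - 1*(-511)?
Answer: 26081433725490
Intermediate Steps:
q(I) = 511 + I (q(I) = I + 511 = 511 + I)
(-q(-274) - 3774633)*(-2984567 - 1*3924660) = (-(511 - 274) - 3774633)*(-2984567 - 1*3924660) = (-1*237 - 3774633)*(-2984567 - 3924660) = (-237 - 3774633)*(-6909227) = -3774870*(-6909227) = 26081433725490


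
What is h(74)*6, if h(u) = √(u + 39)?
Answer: 6*√113 ≈ 63.781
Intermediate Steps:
h(u) = √(39 + u)
h(74)*6 = √(39 + 74)*6 = √113*6 = 6*√113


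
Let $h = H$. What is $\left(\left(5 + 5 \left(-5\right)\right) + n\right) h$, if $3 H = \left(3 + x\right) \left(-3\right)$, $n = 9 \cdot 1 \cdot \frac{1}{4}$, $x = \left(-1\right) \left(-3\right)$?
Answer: $\frac{213}{2} \approx 106.5$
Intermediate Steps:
$x = 3$
$n = \frac{9}{4}$ ($n = 9 \cdot 1 \cdot \frac{1}{4} = 9 \cdot \frac{1}{4} = \frac{9}{4} \approx 2.25$)
$H = -6$ ($H = \frac{\left(3 + 3\right) \left(-3\right)}{3} = \frac{6 \left(-3\right)}{3} = \frac{1}{3} \left(-18\right) = -6$)
$h = -6$
$\left(\left(5 + 5 \left(-5\right)\right) + n\right) h = \left(\left(5 + 5 \left(-5\right)\right) + \frac{9}{4}\right) \left(-6\right) = \left(\left(5 - 25\right) + \frac{9}{4}\right) \left(-6\right) = \left(-20 + \frac{9}{4}\right) \left(-6\right) = \left(- \frac{71}{4}\right) \left(-6\right) = \frac{213}{2}$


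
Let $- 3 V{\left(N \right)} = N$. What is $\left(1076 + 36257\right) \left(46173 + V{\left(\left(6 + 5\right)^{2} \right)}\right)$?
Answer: $\frac{5166812534}{3} \approx 1.7223 \cdot 10^{9}$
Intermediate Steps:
$V{\left(N \right)} = - \frac{N}{3}$
$\left(1076 + 36257\right) \left(46173 + V{\left(\left(6 + 5\right)^{2} \right)}\right) = \left(1076 + 36257\right) \left(46173 - \frac{\left(6 + 5\right)^{2}}{3}\right) = 37333 \left(46173 - \frac{11^{2}}{3}\right) = 37333 \left(46173 - \frac{121}{3}\right) = 37333 \cdot \frac{138398}{3} = \frac{5166812534}{3}$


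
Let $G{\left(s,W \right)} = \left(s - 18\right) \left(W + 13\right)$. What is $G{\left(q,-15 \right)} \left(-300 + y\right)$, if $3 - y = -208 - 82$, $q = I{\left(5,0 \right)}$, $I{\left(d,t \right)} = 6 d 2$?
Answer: $588$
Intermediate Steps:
$I{\left(d,t \right)} = 12 d$
$q = 60$ ($q = 12 \cdot 5 = 60$)
$y = 293$ ($y = 3 - \left(-208 - 82\right) = 3 - -290 = 3 + 290 = 293$)
$G{\left(s,W \right)} = \left(-18 + s\right) \left(13 + W\right)$
$G{\left(q,-15 \right)} \left(-300 + y\right) = \left(-234 - -270 + 13 \cdot 60 - 900\right) \left(-300 + 293\right) = \left(-234 + 270 + 780 - 900\right) \left(-7\right) = \left(-84\right) \left(-7\right) = 588$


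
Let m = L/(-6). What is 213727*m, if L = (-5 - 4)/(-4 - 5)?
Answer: -213727/6 ≈ -35621.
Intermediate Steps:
L = 1 (L = -9/(-9) = -9*(-⅑) = 1)
m = -⅙ (m = 1/(-6) = 1*(-⅙) = -⅙ ≈ -0.16667)
213727*m = 213727*(-⅙) = -213727/6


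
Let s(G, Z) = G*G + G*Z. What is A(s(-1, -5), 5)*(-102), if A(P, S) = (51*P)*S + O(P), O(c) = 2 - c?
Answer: -155652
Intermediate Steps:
s(G, Z) = G² + G*Z
A(P, S) = 2 - P + 51*P*S (A(P, S) = (51*P)*S + (2 - P) = 51*P*S + (2 - P) = 2 - P + 51*P*S)
A(s(-1, -5), 5)*(-102) = (2 - (-1)*(-1 - 5) + 51*(-(-1 - 5))*5)*(-102) = (2 - (-1)*(-6) + 51*(-1*(-6))*5)*(-102) = (2 - 1*6 + 51*6*5)*(-102) = (2 - 6 + 1530)*(-102) = 1526*(-102) = -155652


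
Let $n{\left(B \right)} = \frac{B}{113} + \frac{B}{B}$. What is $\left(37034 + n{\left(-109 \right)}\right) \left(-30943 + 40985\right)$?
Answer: $\frac{42024223532}{113} \approx 3.719 \cdot 10^{8}$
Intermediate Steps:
$n{\left(B \right)} = 1 + \frac{B}{113}$ ($n{\left(B \right)} = B \frac{1}{113} + 1 = \frac{B}{113} + 1 = 1 + \frac{B}{113}$)
$\left(37034 + n{\left(-109 \right)}\right) \left(-30943 + 40985\right) = \left(37034 + \left(1 + \frac{1}{113} \left(-109\right)\right)\right) \left(-30943 + 40985\right) = \left(37034 + \left(1 - \frac{109}{113}\right)\right) 10042 = \left(37034 + \frac{4}{113}\right) 10042 = \frac{4184846}{113} \cdot 10042 = \frac{42024223532}{113}$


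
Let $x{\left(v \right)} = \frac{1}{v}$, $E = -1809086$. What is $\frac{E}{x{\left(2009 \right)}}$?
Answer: $-3634453774$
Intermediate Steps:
$\frac{E}{x{\left(2009 \right)}} = - \frac{1809086}{\frac{1}{2009}} = - 1809086 \frac{1}{\frac{1}{2009}} = \left(-1809086\right) 2009 = -3634453774$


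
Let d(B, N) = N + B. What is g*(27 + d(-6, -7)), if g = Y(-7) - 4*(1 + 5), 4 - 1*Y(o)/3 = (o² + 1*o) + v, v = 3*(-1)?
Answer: -1806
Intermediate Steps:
v = -3
Y(o) = 21 - 3*o - 3*o² (Y(o) = 12 - 3*((o² + 1*o) - 3) = 12 - 3*((o² + o) - 3) = 12 - 3*((o + o²) - 3) = 12 - 3*(-3 + o + o²) = 12 + (9 - 3*o - 3*o²) = 21 - 3*o - 3*o²)
d(B, N) = B + N
g = -129 (g = (21 - 3*(-7) - 3*(-7)²) - 4*(1 + 5) = (21 + 21 - 3*49) - 4*6 = (21 + 21 - 147) - 24 = -105 - 24 = -129)
g*(27 + d(-6, -7)) = -129*(27 + (-6 - 7)) = -129*(27 - 13) = -129*14 = -1806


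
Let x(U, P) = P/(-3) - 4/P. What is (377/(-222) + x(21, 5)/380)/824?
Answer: -359519/173781600 ≈ -0.0020688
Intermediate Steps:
x(U, P) = -4/P - P/3 (x(U, P) = P*(-⅓) - 4/P = -P/3 - 4/P = -4/P - P/3)
(377/(-222) + x(21, 5)/380)/824 = (377/(-222) + (-4/5 - ⅓*5)/380)/824 = (377*(-1/222) + (-4*⅕ - 5/3)*(1/380))*(1/824) = (-377/222 + (-⅘ - 5/3)*(1/380))*(1/824) = (-377/222 - 37/15*1/380)*(1/824) = (-377/222 - 37/5700)*(1/824) = -359519/210900*1/824 = -359519/173781600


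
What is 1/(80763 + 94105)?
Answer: 1/174868 ≈ 5.7186e-6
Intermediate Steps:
1/(80763 + 94105) = 1/174868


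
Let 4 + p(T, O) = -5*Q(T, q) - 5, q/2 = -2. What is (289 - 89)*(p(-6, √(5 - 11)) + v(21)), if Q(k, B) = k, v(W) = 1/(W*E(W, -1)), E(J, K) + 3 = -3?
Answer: 264500/63 ≈ 4198.4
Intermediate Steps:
q = -4 (q = 2*(-2) = -4)
E(J, K) = -6 (E(J, K) = -3 - 3 = -6)
v(W) = -1/(6*W) (v(W) = 1/(W*(-6)) = -⅙/W = -1/(6*W))
p(T, O) = -9 - 5*T (p(T, O) = -4 + (-5*T - 5) = -4 + (-5 - 5*T) = -9 - 5*T)
(289 - 89)*(p(-6, √(5 - 11)) + v(21)) = (289 - 89)*((-9 - 5*(-6)) - ⅙/21) = 200*((-9 + 30) - ⅙*1/21) = 200*(21 - 1/126) = 200*(2645/126) = 264500/63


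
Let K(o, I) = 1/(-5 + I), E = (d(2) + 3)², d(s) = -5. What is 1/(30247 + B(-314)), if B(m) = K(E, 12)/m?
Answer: 2198/66482905 ≈ 3.3061e-5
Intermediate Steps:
E = 4 (E = (-5 + 3)² = (-2)² = 4)
B(m) = 1/(7*m) (B(m) = 1/((-5 + 12)*m) = 1/(7*m))
1/(30247 + B(-314)) = 1/(30247 + (⅐)/(-314)) = 1/(30247 + (⅐)*(-1/314)) = 1/(30247 - 1/2198) = 1/(66482905/2198) = 2198/66482905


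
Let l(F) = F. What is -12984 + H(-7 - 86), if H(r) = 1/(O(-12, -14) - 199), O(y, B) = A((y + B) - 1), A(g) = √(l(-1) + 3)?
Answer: -514153615/39599 - √2/39599 ≈ -12984.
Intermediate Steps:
A(g) = √2 (A(g) = √(-1 + 3) = √2)
O(y, B) = √2
H(r) = 1/(-199 + √2) (H(r) = 1/(√2 - 199) = 1/(-199 + √2))
-12984 + H(-7 - 86) = -12984 + (-199/39599 - √2/39599) = -514153615/39599 - √2/39599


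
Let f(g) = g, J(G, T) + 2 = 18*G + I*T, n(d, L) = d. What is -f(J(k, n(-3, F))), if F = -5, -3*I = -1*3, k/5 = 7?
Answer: -625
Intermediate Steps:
k = 35 (k = 5*7 = 35)
I = 1 (I = -(-1)*3/3 = -⅓*(-3) = 1)
J(G, T) = -2 + T + 18*G (J(G, T) = -2 + (18*G + 1*T) = -2 + (18*G + T) = -2 + (T + 18*G) = -2 + T + 18*G)
-f(J(k, n(-3, F))) = -(-2 - 3 + 18*35) = -(-2 - 3 + 630) = -1*625 = -625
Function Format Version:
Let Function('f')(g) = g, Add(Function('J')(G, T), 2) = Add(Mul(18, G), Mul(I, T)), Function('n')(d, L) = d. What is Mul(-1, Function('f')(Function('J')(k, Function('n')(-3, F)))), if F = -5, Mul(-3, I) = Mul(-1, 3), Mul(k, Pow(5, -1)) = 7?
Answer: -625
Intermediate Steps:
k = 35 (k = Mul(5, 7) = 35)
I = 1 (I = Mul(Rational(-1, 3), Mul(-1, 3)) = Mul(Rational(-1, 3), -3) = 1)
Function('J')(G, T) = Add(-2, T, Mul(18, G)) (Function('J')(G, T) = Add(-2, Add(Mul(18, G), Mul(1, T))) = Add(-2, Add(Mul(18, G), T)) = Add(-2, Add(T, Mul(18, G))) = Add(-2, T, Mul(18, G)))
Mul(-1, Function('f')(Function('J')(k, Function('n')(-3, F)))) = Mul(-1, Add(-2, -3, Mul(18, 35))) = Mul(-1, Add(-2, -3, 630)) = Mul(-1, 625) = -625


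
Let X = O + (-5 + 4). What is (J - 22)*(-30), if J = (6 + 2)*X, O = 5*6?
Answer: -6300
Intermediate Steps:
O = 30
X = 29 (X = 30 + (-5 + 4) = 30 - 1 = 29)
J = 232 (J = (6 + 2)*29 = 8*29 = 232)
(J - 22)*(-30) = (232 - 22)*(-30) = 210*(-30) = -6300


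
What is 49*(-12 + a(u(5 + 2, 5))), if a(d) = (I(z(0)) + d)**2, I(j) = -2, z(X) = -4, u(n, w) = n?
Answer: 637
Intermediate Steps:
a(d) = (-2 + d)**2
49*(-12 + a(u(5 + 2, 5))) = 49*(-12 + (-2 + (5 + 2))**2) = 49*(-12 + (-2 + 7)**2) = 49*(-12 + 5**2) = 49*(-12 + 25) = 49*13 = 637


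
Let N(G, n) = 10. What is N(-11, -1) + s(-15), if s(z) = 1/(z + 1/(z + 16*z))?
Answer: 38005/3826 ≈ 9.9333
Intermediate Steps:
s(z) = 1/(z + 1/(17*z))
N(-11, -1) + s(-15) = 10 + 17*(-15)/(1 + 17*(-15)²) = 10 + 17*(-15)/(1 + 17*225) = 10 + 17*(-15)/(1 + 3825) = 10 + 17*(-15)/3826 = 10 + 17*(-15)*(1/3826) = 10 - 255/3826 = 38005/3826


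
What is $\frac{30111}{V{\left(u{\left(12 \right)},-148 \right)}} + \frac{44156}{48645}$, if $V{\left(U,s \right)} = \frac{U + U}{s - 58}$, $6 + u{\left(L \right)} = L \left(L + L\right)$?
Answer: $- \frac{22763959}{2070} \approx -10997.0$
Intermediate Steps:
$u{\left(L \right)} = -6 + 2 L^{2}$ ($u{\left(L \right)} = -6 + L \left(L + L\right) = -6 + L 2 L = -6 + 2 L^{2}$)
$V{\left(U,s \right)} = \frac{2 U}{-58 + s}$
$\frac{30111}{V{\left(u{\left(12 \right)},-148 \right)}} + \frac{44156}{48645} = \frac{30111}{2 \left(-6 + 2 \cdot 12^{2}\right) \frac{1}{-58 - 148}} + \frac{44156}{48645} = \frac{30111}{2 \left(-6 + 2 \cdot 144\right) \frac{1}{-206}} + 44156 \cdot \frac{1}{48645} = \frac{30111}{2 \left(-6 + 288\right) \left(- \frac{1}{206}\right)} + \frac{44156}{48645} = \frac{30111}{2 \cdot 282 \left(- \frac{1}{206}\right)} + \frac{44156}{48645} = \frac{30111}{- \frac{282}{103}} + \frac{44156}{48645} = 30111 \left(- \frac{103}{282}\right) + \frac{44156}{48645} = - \frac{1033811}{94} + \frac{44156}{48645} = - \frac{22763959}{2070}$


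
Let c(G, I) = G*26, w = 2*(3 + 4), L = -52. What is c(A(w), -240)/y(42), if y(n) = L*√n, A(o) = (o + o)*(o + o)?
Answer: -28*√42/3 ≈ -60.487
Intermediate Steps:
w = 14 (w = 2*7 = 14)
A(o) = 4*o² (A(o) = (2*o)*(2*o) = 4*o²)
c(G, I) = 26*G
y(n) = -52*√n
c(A(w), -240)/y(42) = (26*(4*14²))/((-52*√42)) = (26*(4*196))*(-√42/2184) = (26*784)*(-√42/2184) = 20384*(-√42/2184) = -28*√42/3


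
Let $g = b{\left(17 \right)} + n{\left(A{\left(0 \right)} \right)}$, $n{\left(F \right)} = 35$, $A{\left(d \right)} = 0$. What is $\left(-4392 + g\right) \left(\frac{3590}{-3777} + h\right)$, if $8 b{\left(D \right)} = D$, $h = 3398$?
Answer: $- \frac{18625301016}{1259} \approx -1.4794 \cdot 10^{7}$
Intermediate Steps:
$b{\left(D \right)} = \frac{D}{8}$
$g = \frac{297}{8}$ ($g = \frac{1}{8} \cdot 17 + 35 = \frac{17}{8} + 35 = \frac{297}{8} \approx 37.125$)
$\left(-4392 + g\right) \left(\frac{3590}{-3777} + h\right) = \left(-4392 + \frac{297}{8}\right) \left(\frac{3590}{-3777} + 3398\right) = - \frac{34839 \left(3590 \left(- \frac{1}{3777}\right) + 3398\right)}{8} = - \frac{34839 \left(- \frac{3590}{3777} + 3398\right)}{8} = \left(- \frac{34839}{8}\right) \frac{12830656}{3777} = - \frac{18625301016}{1259}$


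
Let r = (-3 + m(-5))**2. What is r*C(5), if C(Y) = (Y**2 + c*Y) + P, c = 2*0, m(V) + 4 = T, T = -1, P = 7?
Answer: 2048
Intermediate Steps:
m(V) = -5 (m(V) = -4 - 1 = -5)
r = 64 (r = (-3 - 5)**2 = (-8)**2 = 64)
c = 0
C(Y) = 7 + Y**2 (C(Y) = (Y**2 + 0*Y) + 7 = (Y**2 + 0) + 7 = Y**2 + 7 = 7 + Y**2)
r*C(5) = 64*(7 + 5**2) = 64*(7 + 25) = 64*32 = 2048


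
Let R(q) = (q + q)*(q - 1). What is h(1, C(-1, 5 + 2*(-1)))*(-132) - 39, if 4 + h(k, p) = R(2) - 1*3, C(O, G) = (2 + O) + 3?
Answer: 357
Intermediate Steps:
C(O, G) = 5 + O
R(q) = 2*q*(-1 + q) (R(q) = (2*q)*(-1 + q) = 2*q*(-1 + q))
h(k, p) = -3 (h(k, p) = -4 + (2*2*(-1 + 2) - 1*3) = -4 + (2*2*1 - 3) = -4 + (4 - 3) = -4 + 1 = -3)
h(1, C(-1, 5 + 2*(-1)))*(-132) - 39 = -3*(-132) - 39 = 396 - 39 = 357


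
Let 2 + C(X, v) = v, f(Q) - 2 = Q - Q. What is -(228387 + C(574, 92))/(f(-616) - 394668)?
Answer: 228477/394666 ≈ 0.57891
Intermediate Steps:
f(Q) = 2 (f(Q) = 2 + (Q - Q) = 2 + 0 = 2)
C(X, v) = -2 + v
-(228387 + C(574, 92))/(f(-616) - 394668) = -(228387 + (-2 + 92))/(2 - 394668) = -(228387 + 90)/(-394666) = -228477*(-1)/394666 = -1*(-228477/394666) = 228477/394666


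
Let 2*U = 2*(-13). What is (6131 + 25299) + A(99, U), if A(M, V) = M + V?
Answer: 31516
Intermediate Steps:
U = -13 (U = (2*(-13))/2 = (1/2)*(-26) = -13)
(6131 + 25299) + A(99, U) = (6131 + 25299) + (99 - 13) = 31430 + 86 = 31516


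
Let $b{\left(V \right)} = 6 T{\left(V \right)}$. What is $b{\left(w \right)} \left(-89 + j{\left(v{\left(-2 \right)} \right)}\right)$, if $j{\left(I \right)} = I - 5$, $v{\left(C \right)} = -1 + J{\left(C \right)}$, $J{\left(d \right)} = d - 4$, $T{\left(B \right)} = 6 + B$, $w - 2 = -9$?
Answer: $606$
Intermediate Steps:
$w = -7$ ($w = 2 - 9 = -7$)
$J{\left(d \right)} = -4 + d$ ($J{\left(d \right)} = d - 4 = -4 + d$)
$b{\left(V \right)} = 36 + 6 V$ ($b{\left(V \right)} = 6 \left(6 + V\right) = 36 + 6 V$)
$v{\left(C \right)} = -5 + C$ ($v{\left(C \right)} = -1 + \left(-4 + C\right) = -5 + C$)
$j{\left(I \right)} = -5 + I$
$b{\left(w \right)} \left(-89 + j{\left(v{\left(-2 \right)} \right)}\right) = \left(36 + 6 \left(-7\right)\right) \left(-89 - 12\right) = \left(36 - 42\right) \left(-89 - 12\right) = - 6 \left(-89 - 12\right) = \left(-6\right) \left(-101\right) = 606$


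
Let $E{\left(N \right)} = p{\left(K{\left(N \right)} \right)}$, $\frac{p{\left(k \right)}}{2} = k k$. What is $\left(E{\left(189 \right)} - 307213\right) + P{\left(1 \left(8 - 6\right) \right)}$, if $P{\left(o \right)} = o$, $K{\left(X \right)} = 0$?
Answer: $-307211$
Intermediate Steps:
$p{\left(k \right)} = 2 k^{2}$ ($p{\left(k \right)} = 2 k k = 2 k^{2}$)
$E{\left(N \right)} = 0$ ($E{\left(N \right)} = 2 \cdot 0^{2} = 2 \cdot 0 = 0$)
$\left(E{\left(189 \right)} - 307213\right) + P{\left(1 \left(8 - 6\right) \right)} = \left(0 - 307213\right) + 1 \left(8 - 6\right) = -307213 + 1 \cdot 2 = -307213 + 2 = -307211$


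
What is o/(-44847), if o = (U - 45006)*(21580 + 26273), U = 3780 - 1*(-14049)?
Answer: 48166703/1661 ≈ 28999.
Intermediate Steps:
U = 17829 (U = 3780 + 14049 = 17829)
o = -1300500981 (o = (17829 - 45006)*(21580 + 26273) = -27177*47853 = -1300500981)
o/(-44847) = -1300500981/(-44847) = -1300500981*(-1/44847) = 48166703/1661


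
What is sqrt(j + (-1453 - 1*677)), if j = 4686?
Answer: 6*sqrt(71) ≈ 50.557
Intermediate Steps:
sqrt(j + (-1453 - 1*677)) = sqrt(4686 + (-1453 - 1*677)) = sqrt(4686 + (-1453 - 677)) = sqrt(4686 - 2130) = sqrt(2556) = 6*sqrt(71)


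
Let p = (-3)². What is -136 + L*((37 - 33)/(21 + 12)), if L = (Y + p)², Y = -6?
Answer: -1484/11 ≈ -134.91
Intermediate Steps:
p = 9
L = 9 (L = (-6 + 9)² = 3² = 9)
-136 + L*((37 - 33)/(21 + 12)) = -136 + 9*((37 - 33)/(21 + 12)) = -136 + 9*(4/33) = -136 + 12/11 = -1484/11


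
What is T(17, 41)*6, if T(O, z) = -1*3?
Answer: -18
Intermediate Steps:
T(O, z) = -3
T(17, 41)*6 = -3*6 = -18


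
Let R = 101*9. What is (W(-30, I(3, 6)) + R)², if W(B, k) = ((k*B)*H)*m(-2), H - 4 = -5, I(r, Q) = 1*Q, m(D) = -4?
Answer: 35721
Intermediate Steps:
I(r, Q) = Q
H = -1 (H = 4 - 5 = -1)
R = 909
W(B, k) = 4*B*k (W(B, k) = ((k*B)*(-1))*(-4) = ((B*k)*(-1))*(-4) = -B*k*(-4) = 4*B*k)
(W(-30, I(3, 6)) + R)² = (4*(-30)*6 + 909)² = (-720 + 909)² = 189² = 35721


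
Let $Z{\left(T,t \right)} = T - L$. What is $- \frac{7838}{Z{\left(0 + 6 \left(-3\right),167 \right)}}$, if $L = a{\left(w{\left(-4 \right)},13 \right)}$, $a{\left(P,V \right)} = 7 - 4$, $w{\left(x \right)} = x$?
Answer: $\frac{7838}{21} \approx 373.24$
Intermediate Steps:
$a{\left(P,V \right)} = 3$
$L = 3$
$Z{\left(T,t \right)} = -3 + T$ ($Z{\left(T,t \right)} = T - 3 = -3 + T$)
$- \frac{7838}{Z{\left(0 + 6 \left(-3\right),167 \right)}} = - \frac{7838}{-3 + \left(0 + 6 \left(-3\right)\right)} = - \frac{7838}{-3 + \left(0 - 18\right)} = - \frac{7838}{-3 - 18} = - \frac{7838}{-21} = \left(-7838\right) \left(- \frac{1}{21}\right) = \frac{7838}{21}$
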